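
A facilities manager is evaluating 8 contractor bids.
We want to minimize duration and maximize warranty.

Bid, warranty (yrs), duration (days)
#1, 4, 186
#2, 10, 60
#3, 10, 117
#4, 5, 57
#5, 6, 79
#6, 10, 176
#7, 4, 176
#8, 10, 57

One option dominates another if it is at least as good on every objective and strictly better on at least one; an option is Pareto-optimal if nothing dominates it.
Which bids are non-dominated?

#8

#1: dominated by #2 (warranty 10≥4, duration 60≤186).
#2: dominated by #8 (warranty 10≥10, duration 57≤60).
#3: dominated by #2 (warranty 10≥10, duration 60≤117).
#4: dominated by #8 (warranty 10≥5, duration 57≤57).
#5: dominated by #2 (warranty 10≥6, duration 60≤79).
#6: dominated by #2 (warranty 10≥10, duration 60≤176).
#7: dominated by #2 (warranty 10≥4, duration 60≤176).
#8: not dominated.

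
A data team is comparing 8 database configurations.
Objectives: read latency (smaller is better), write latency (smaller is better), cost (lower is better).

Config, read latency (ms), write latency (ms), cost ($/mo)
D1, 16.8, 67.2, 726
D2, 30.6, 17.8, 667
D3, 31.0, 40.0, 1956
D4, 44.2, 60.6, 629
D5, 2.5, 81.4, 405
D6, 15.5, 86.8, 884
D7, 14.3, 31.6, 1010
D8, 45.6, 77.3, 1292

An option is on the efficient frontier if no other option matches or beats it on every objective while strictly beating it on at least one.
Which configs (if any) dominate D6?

D5

D5: read latency 2.5≤15.5, write latency 81.4≤86.8, cost 405≤884 — dominates D6.
Others (D1, D2, D3, D4, D7, D8) are each worse than D6 on at least one objective.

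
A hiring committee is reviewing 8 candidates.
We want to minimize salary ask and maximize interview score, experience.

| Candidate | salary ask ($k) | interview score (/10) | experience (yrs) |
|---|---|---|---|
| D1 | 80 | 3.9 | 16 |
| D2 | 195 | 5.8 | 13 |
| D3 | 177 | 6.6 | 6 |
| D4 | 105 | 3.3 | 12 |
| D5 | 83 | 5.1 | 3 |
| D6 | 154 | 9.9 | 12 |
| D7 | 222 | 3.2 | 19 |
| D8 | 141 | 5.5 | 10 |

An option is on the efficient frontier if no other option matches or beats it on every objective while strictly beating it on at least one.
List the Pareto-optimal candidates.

D1, D2, D5, D6, D7, D8

D1: not dominated (best salary ask).
D2: not dominated.
D3: dominated by D6 (salary ask 154≤177, interview score 9.9≥6.6, experience 12≥6).
D4: dominated by D1 (salary ask 80≤105, interview score 3.9≥3.3, experience 16≥12).
D5: not dominated.
D6: not dominated (best interview score).
D7: not dominated (best experience).
D8: not dominated.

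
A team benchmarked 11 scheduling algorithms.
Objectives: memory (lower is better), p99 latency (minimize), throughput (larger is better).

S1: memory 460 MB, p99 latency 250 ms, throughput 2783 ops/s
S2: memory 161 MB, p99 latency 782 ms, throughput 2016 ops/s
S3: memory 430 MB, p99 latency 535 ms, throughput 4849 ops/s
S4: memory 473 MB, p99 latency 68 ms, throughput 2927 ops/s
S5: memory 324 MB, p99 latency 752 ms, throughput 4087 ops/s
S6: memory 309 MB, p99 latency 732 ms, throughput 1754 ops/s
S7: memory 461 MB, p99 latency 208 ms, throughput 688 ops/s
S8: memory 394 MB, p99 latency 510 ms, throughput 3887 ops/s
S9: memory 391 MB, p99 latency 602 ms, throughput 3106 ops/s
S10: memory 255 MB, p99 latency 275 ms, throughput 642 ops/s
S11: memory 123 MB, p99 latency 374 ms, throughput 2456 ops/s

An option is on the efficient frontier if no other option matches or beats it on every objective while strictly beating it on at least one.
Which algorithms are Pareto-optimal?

S1: not dominated.
S2: dominated by S11 (memory 123≤161, p99 latency 374≤782, throughput 2456≥2016).
S3: not dominated (best throughput).
S4: not dominated (best p99 latency).
S5: not dominated.
S6: dominated by S11 (memory 123≤309, p99 latency 374≤732, throughput 2456≥1754).
S7: not dominated.
S8: not dominated.
S9: not dominated.
S10: not dominated.
S11: not dominated (best memory).

S1, S3, S4, S5, S7, S8, S9, S10, S11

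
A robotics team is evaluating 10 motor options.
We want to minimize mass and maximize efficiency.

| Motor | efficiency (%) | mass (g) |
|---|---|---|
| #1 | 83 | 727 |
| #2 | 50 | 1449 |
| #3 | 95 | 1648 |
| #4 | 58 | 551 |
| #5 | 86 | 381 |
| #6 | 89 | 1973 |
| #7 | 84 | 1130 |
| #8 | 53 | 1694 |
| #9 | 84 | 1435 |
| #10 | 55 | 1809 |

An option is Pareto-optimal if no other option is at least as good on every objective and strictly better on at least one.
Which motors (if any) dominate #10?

#1, #3, #4, #5, #7, #9

#1: efficiency 83≥55, mass 727≤1809 — dominates #10.
#3: efficiency 95≥55, mass 1648≤1809 — dominates #10.
#4: efficiency 58≥55, mass 551≤1809 — dominates #10.
#5: efficiency 86≥55, mass 381≤1809 — dominates #10.
#7: efficiency 84≥55, mass 1130≤1809 — dominates #10.
#9: efficiency 84≥55, mass 1435≤1809 — dominates #10.
Others (#2, #6, #8) are each worse than #10 on at least one objective.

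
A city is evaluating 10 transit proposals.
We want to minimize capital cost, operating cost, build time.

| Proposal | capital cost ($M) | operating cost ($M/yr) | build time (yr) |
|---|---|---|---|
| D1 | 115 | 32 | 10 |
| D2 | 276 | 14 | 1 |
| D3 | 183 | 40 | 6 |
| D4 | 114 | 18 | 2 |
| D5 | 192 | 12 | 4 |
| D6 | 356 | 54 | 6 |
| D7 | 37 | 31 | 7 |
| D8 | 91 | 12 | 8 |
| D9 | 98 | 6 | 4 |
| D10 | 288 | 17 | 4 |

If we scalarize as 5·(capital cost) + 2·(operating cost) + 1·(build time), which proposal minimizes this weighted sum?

D7

D1: 5·115 + 2·32 + 1·10 = 649
D2: 5·276 + 2·14 + 1·1 = 1409
D3: 5·183 + 2·40 + 1·6 = 1001
D4: 5·114 + 2·18 + 1·2 = 608
D5: 5·192 + 2·12 + 1·4 = 988
D6: 5·356 + 2·54 + 1·6 = 1894
D7: 5·37 + 2·31 + 1·7 = 254
D8: 5·91 + 2·12 + 1·8 = 487
D9: 5·98 + 2·6 + 1·4 = 506
D10: 5·288 + 2·17 + 1·4 = 1478
Lowest: D7 at 254.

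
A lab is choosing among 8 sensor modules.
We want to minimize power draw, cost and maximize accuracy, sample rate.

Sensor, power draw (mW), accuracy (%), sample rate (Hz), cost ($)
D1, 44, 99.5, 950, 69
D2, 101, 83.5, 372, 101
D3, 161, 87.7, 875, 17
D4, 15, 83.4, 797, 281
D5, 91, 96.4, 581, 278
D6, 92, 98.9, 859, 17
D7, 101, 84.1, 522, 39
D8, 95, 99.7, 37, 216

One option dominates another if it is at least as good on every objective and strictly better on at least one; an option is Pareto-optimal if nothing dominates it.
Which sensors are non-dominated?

D1: not dominated (best sample rate).
D2: dominated by D1 (power draw 44≤101, accuracy 99.5≥83.5, sample rate 950≥372, cost 69≤101).
D3: not dominated.
D4: not dominated (best power draw).
D5: dominated by D1 (power draw 44≤91, accuracy 99.5≥96.4, sample rate 950≥581, cost 69≤278).
D6: not dominated.
D7: dominated by D6 (power draw 92≤101, accuracy 98.9≥84.1, sample rate 859≥522, cost 17≤39).
D8: not dominated (best accuracy).

D1, D3, D4, D6, D8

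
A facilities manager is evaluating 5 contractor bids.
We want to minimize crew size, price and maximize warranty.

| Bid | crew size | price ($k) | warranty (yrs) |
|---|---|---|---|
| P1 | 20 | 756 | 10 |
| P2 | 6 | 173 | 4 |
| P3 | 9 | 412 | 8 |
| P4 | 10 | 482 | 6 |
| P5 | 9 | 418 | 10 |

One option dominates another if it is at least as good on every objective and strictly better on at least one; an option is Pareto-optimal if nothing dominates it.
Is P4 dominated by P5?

Yes

P5 vs P4: crew size 9≤10, price 418≤482, warranty 10≥6 — P5 is at least as good on every objective with at least one strict improvement.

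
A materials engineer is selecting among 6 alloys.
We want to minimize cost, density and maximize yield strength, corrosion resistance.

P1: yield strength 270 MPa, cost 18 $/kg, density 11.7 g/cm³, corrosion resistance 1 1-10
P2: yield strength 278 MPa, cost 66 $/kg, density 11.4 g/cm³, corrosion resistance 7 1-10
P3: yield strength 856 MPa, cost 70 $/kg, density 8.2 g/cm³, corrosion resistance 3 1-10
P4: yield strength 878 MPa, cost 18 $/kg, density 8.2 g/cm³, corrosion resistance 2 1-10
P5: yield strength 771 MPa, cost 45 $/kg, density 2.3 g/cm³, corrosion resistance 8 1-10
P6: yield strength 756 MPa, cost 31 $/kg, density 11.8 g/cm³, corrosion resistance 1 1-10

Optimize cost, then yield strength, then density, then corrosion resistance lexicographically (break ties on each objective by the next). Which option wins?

First minimize cost: best is 18, kept {P1, P4}.
Then maximize yield strength: best is 878, kept {P4}.

P4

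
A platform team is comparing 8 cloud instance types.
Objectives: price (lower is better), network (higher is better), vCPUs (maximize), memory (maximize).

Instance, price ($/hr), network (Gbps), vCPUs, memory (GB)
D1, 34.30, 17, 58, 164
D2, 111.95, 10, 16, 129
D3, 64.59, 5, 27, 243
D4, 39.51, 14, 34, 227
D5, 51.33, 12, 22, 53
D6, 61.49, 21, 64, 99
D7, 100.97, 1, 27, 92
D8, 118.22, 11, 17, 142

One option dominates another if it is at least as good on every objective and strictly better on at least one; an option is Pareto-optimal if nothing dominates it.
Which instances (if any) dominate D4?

none

D1: worse on memory (164 vs 227).
D2: worse on price (111.95 vs 39.51).
D3: worse on price (64.59 vs 39.51).
D5: worse on price (51.33 vs 39.51).
D6: worse on price (61.49 vs 39.51).
D7: worse on price (100.97 vs 39.51).
D8: worse on price (118.22 vs 39.51).
No option dominates D4.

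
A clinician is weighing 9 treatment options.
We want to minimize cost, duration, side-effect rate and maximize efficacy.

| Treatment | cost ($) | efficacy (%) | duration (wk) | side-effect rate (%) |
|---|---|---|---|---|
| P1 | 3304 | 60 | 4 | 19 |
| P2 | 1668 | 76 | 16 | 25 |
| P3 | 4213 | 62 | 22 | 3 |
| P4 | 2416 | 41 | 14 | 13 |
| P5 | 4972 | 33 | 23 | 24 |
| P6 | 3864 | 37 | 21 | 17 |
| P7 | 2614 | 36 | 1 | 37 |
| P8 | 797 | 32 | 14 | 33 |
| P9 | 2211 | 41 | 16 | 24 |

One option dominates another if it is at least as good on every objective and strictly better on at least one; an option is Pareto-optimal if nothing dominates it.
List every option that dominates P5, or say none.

P1: cost 3304≤4972, efficacy 60≥33, duration 4≤23, side-effect rate 19≤24 — dominates P5.
P3: cost 4213≤4972, efficacy 62≥33, duration 22≤23, side-effect rate 3≤24 — dominates P5.
P4: cost 2416≤4972, efficacy 41≥33, duration 14≤23, side-effect rate 13≤24 — dominates P5.
P6: cost 3864≤4972, efficacy 37≥33, duration 21≤23, side-effect rate 17≤24 — dominates P5.
P9: cost 2211≤4972, efficacy 41≥33, duration 16≤23, side-effect rate 24≤24 — dominates P5.
Others (P2, P7, P8) are each worse than P5 on at least one objective.

P1, P3, P4, P6, P9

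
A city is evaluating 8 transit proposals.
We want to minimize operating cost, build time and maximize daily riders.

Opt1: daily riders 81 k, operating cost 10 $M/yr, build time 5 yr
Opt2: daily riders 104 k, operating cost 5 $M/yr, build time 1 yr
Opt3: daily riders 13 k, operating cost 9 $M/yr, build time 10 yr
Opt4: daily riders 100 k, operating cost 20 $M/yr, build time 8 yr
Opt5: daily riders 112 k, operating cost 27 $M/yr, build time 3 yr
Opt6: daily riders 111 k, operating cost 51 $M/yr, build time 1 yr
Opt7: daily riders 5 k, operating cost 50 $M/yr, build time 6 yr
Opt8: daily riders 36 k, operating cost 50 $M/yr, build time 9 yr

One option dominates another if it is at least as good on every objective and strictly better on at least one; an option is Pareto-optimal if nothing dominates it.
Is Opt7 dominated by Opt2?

Yes

Opt2 vs Opt7: daily riders 104≥5, operating cost 5≤50, build time 1≤6 — Opt2 is at least as good on every objective with at least one strict improvement.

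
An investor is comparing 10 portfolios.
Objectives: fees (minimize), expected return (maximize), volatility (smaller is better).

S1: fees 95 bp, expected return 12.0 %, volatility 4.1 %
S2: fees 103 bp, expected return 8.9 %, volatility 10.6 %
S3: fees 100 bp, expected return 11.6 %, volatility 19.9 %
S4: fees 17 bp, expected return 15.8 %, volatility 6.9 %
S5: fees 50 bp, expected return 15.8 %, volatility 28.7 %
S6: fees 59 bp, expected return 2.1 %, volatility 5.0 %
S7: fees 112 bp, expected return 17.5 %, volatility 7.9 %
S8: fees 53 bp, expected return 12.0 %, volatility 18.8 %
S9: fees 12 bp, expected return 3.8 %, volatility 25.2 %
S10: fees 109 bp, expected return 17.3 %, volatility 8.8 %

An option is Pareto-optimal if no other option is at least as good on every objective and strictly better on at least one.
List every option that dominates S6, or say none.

S1: worse on fees (95 vs 59).
S2: worse on fees (103 vs 59).
S3: worse on fees (100 vs 59).
S4: worse on volatility (6.9 vs 5.0).
S5: worse on volatility (28.7 vs 5.0).
S7: worse on fees (112 vs 59).
S8: worse on volatility (18.8 vs 5.0).
S9: worse on volatility (25.2 vs 5.0).
S10: worse on fees (109 vs 59).
No option dominates S6.

none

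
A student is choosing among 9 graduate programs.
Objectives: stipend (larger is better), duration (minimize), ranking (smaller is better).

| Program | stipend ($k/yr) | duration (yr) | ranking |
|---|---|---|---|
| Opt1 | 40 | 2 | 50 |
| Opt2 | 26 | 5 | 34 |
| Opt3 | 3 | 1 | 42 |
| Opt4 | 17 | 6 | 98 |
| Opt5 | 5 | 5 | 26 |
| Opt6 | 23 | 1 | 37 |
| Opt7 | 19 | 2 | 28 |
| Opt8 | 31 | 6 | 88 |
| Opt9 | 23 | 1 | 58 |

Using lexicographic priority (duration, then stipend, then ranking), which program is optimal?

Opt6

First minimize duration: best is 1, kept {Opt3, Opt6, Opt9}.
Then maximize stipend: best is 23, kept {Opt6, Opt9}.
Then minimize ranking: best is 37, kept {Opt6}.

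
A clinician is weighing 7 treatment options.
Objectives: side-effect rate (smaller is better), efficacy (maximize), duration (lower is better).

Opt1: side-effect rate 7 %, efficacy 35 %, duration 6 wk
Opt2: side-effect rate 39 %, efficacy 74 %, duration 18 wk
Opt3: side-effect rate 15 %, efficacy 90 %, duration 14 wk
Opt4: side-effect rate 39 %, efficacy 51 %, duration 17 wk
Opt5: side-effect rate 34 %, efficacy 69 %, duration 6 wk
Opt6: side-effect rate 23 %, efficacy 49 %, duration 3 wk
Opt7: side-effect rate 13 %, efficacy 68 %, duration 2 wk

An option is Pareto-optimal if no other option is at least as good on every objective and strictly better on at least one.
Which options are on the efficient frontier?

Opt1: not dominated (best side-effect rate).
Opt2: dominated by Opt3 (side-effect rate 15≤39, efficacy 90≥74, duration 14≤18).
Opt3: not dominated (best efficacy).
Opt4: dominated by Opt3 (side-effect rate 15≤39, efficacy 90≥51, duration 14≤17).
Opt5: not dominated.
Opt6: dominated by Opt7 (side-effect rate 13≤23, efficacy 68≥49, duration 2≤3).
Opt7: not dominated (best duration).

Opt1, Opt3, Opt5, Opt7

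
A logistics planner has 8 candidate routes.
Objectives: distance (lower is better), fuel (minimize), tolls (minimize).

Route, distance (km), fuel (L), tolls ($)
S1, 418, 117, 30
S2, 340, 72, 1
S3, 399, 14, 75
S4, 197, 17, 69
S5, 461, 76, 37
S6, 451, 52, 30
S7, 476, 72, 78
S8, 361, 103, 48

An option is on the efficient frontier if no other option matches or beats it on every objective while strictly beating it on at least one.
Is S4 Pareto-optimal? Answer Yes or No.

S1: worse on distance (418 vs 197).
S2: worse on distance (340 vs 197).
S3: worse on distance (399 vs 197).
S5: worse on distance (461 vs 197).
S6: worse on distance (451 vs 197).
S7: worse on distance (476 vs 197).
S8: worse on distance (361 vs 197).
No option is at least as good as S4 on every objective and strictly better on one.

Yes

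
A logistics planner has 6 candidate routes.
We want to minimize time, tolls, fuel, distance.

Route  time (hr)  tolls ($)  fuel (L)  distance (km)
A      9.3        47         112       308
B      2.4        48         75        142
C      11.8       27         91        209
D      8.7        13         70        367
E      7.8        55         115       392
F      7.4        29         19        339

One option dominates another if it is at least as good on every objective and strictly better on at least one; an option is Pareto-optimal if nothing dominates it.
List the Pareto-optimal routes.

A, B, C, D, F

A: not dominated.
B: not dominated (best time).
C: not dominated.
D: not dominated (best tolls).
E: dominated by B (time 2.4≤7.8, tolls 48≤55, fuel 75≤115, distance 142≤392).
F: not dominated (best fuel).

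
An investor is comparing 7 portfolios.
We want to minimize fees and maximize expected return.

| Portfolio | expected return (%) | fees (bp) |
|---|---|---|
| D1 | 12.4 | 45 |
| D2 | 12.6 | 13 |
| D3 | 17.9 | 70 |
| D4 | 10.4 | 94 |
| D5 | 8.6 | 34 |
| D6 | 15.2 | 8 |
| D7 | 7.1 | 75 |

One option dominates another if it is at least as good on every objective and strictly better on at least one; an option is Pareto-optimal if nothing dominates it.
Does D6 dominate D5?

Yes

D6 vs D5: expected return 15.2≥8.6, fees 8≤34 — D6 is at least as good on every objective with at least one strict improvement.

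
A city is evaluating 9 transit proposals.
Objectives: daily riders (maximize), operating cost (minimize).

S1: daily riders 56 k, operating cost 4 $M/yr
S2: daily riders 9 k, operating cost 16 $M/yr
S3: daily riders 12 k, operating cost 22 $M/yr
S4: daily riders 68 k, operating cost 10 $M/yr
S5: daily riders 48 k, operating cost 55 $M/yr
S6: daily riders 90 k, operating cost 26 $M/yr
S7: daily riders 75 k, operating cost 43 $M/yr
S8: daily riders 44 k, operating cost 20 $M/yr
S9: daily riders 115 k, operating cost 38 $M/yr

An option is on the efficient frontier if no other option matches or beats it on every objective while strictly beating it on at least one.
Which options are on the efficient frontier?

S1, S4, S6, S9

S1: not dominated (best operating cost).
S2: dominated by S1 (daily riders 56≥9, operating cost 4≤16).
S3: dominated by S1 (daily riders 56≥12, operating cost 4≤22).
S4: not dominated.
S5: dominated by S1 (daily riders 56≥48, operating cost 4≤55).
S6: not dominated.
S7: dominated by S6 (daily riders 90≥75, operating cost 26≤43).
S8: dominated by S1 (daily riders 56≥44, operating cost 4≤20).
S9: not dominated (best daily riders).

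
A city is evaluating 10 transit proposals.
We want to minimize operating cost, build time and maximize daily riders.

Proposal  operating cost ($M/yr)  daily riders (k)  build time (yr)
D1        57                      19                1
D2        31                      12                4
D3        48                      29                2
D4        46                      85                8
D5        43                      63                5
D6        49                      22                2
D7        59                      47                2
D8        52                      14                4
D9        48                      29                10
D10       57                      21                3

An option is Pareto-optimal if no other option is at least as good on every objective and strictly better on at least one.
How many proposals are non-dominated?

6

D1: not dominated (best build time).
D2: not dominated (best operating cost).
D3: not dominated.
D4: not dominated (best daily riders).
D5: not dominated.
D6: dominated by D3 (operating cost 48≤49, daily riders 29≥22, build time 2≤2).
D7: not dominated.
D8: dominated by D3 (operating cost 48≤52, daily riders 29≥14, build time 2≤4).
D9: dominated by D3 (operating cost 48≤48, daily riders 29≥29, build time 2≤10).
D10: dominated by D3 (operating cost 48≤57, daily riders 29≥21, build time 2≤3).
Pareto-optimal: D1, D2, D3, D4, D5, D7 → 6.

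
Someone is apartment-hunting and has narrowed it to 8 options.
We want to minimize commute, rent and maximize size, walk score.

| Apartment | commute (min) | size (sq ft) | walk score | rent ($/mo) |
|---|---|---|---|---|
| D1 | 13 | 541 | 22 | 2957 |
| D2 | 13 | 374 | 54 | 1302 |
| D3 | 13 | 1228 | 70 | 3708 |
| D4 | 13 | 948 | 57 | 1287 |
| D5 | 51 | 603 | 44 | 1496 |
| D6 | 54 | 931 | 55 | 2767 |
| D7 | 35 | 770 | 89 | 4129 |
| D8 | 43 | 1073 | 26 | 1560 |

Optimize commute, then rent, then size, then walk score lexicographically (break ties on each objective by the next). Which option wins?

D4

First minimize commute: best is 13, kept {D1, D2, D3, D4}.
Then minimize rent: best is 1287, kept {D4}.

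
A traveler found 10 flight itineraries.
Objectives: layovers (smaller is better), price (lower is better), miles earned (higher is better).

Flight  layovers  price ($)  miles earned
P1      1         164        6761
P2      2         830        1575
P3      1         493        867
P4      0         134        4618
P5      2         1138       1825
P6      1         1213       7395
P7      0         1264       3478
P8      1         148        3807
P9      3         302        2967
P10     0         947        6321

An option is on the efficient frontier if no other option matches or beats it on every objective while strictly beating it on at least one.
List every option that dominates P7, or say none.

P4: layovers 0≤0, price 134≤1264, miles earned 4618≥3478 — dominates P7.
P10: layovers 0≤0, price 947≤1264, miles earned 6321≥3478 — dominates P7.
Others (P1, P2, P3, P5, P6, P8, P9) are each worse than P7 on at least one objective.

P4, P10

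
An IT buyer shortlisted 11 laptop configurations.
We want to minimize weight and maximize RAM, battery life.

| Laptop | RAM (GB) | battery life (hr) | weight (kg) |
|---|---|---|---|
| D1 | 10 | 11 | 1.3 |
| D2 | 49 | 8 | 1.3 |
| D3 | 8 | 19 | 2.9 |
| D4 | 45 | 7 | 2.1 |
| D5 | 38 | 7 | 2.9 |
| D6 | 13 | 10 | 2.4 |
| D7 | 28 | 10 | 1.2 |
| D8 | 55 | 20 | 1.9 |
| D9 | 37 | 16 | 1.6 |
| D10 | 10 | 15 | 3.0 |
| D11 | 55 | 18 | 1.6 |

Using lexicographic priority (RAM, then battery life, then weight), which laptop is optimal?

D8

First maximize RAM: best is 55, kept {D8, D11}.
Then maximize battery life: best is 20, kept {D8}.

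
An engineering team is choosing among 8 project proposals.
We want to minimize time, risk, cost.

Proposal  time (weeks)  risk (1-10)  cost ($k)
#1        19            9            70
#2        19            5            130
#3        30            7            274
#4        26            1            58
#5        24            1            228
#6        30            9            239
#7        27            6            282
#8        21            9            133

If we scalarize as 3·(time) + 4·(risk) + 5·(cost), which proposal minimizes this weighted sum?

#1: 3·19 + 4·9 + 5·70 = 443
#2: 3·19 + 4·5 + 5·130 = 727
#3: 3·30 + 4·7 + 5·274 = 1488
#4: 3·26 + 4·1 + 5·58 = 372
#5: 3·24 + 4·1 + 5·228 = 1216
#6: 3·30 + 4·9 + 5·239 = 1321
#7: 3·27 + 4·6 + 5·282 = 1515
#8: 3·21 + 4·9 + 5·133 = 764
Lowest: #4 at 372.

#4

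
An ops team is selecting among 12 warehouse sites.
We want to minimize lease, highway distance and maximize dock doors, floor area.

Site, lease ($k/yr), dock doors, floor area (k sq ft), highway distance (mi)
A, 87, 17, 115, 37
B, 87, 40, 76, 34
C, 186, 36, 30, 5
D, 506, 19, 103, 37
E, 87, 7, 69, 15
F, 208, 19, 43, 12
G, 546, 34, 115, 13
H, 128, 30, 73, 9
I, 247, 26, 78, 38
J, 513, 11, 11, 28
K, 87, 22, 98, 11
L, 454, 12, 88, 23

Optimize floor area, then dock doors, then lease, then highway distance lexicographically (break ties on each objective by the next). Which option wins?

First maximize floor area: best is 115, kept {A, G}.
Then maximize dock doors: best is 34, kept {G}.

G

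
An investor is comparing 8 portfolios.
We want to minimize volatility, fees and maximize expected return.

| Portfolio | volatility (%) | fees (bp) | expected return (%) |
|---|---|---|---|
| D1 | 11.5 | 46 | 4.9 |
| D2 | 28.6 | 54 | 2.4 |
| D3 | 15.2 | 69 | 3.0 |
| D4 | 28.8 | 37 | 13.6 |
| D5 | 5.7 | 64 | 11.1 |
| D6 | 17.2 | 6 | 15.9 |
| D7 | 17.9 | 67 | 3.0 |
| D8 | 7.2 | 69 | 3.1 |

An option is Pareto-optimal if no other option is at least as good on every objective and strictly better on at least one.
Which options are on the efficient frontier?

D1: not dominated.
D2: dominated by D1 (volatility 11.5≤28.6, fees 46≤54, expected return 4.9≥2.4).
D3: dominated by D1 (volatility 11.5≤15.2, fees 46≤69, expected return 4.9≥3.0).
D4: dominated by D6 (volatility 17.2≤28.8, fees 6≤37, expected return 15.9≥13.6).
D5: not dominated (best volatility).
D6: not dominated (best fees).
D7: dominated by D1 (volatility 11.5≤17.9, fees 46≤67, expected return 4.9≥3.0).
D8: dominated by D5 (volatility 5.7≤7.2, fees 64≤69, expected return 11.1≥3.1).

D1, D5, D6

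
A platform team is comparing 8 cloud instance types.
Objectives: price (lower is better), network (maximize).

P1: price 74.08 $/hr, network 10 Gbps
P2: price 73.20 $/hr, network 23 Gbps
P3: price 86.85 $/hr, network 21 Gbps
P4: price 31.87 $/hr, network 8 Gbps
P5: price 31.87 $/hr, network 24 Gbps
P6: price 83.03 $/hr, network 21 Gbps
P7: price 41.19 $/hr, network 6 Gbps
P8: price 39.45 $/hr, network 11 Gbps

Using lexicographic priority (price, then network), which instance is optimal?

P5

First minimize price: best is 31.87, kept {P4, P5}.
Then maximize network: best is 24, kept {P5}.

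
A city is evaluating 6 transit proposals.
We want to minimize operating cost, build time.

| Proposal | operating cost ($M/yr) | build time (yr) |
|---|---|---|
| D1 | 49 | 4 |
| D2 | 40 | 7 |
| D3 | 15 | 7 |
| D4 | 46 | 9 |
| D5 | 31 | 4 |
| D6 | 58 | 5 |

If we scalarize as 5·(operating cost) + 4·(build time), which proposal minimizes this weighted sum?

D1: 5·49 + 4·4 = 261
D2: 5·40 + 4·7 = 228
D3: 5·15 + 4·7 = 103
D4: 5·46 + 4·9 = 266
D5: 5·31 + 4·4 = 171
D6: 5·58 + 4·5 = 310
Lowest: D3 at 103.

D3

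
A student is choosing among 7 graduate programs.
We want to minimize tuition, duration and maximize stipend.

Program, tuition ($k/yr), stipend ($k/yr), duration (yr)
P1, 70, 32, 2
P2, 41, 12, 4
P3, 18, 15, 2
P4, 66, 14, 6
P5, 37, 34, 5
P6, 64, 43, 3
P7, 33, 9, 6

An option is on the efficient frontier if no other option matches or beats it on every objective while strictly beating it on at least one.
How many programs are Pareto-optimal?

4

P1: not dominated.
P2: dominated by P3 (tuition 18≤41, stipend 15≥12, duration 2≤4).
P3: not dominated (best tuition).
P4: dominated by P3 (tuition 18≤66, stipend 15≥14, duration 2≤6).
P5: not dominated.
P6: not dominated (best stipend).
P7: dominated by P3 (tuition 18≤33, stipend 15≥9, duration 2≤6).
Pareto-optimal: P1, P3, P5, P6 → 4.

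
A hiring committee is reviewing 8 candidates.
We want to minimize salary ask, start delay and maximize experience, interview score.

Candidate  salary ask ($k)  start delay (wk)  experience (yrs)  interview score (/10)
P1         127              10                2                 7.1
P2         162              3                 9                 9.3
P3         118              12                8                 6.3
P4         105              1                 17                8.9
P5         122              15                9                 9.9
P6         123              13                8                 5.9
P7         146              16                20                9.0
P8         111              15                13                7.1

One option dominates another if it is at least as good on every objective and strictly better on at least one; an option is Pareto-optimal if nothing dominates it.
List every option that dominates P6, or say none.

P3: salary ask 118≤123, start delay 12≤13, experience 8≥8, interview score 6.3≥5.9 — dominates P6.
P4: salary ask 105≤123, start delay 1≤13, experience 17≥8, interview score 8.9≥5.9 — dominates P6.
Others (P1, P2, P5, P7, P8) are each worse than P6 on at least one objective.

P3, P4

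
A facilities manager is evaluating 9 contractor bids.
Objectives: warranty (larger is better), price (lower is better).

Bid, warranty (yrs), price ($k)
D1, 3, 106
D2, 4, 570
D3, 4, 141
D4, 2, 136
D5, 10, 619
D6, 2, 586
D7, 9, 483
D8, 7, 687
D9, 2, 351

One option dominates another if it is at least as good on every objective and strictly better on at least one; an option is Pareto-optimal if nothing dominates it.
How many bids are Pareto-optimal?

4

D1: not dominated (best price).
D2: dominated by D3 (warranty 4≥4, price 141≤570).
D3: not dominated.
D4: dominated by D1 (warranty 3≥2, price 106≤136).
D5: not dominated (best warranty).
D6: dominated by D1 (warranty 3≥2, price 106≤586).
D7: not dominated.
D8: dominated by D5 (warranty 10≥7, price 619≤687).
D9: dominated by D1 (warranty 3≥2, price 106≤351).
Pareto-optimal: D1, D3, D5, D7 → 4.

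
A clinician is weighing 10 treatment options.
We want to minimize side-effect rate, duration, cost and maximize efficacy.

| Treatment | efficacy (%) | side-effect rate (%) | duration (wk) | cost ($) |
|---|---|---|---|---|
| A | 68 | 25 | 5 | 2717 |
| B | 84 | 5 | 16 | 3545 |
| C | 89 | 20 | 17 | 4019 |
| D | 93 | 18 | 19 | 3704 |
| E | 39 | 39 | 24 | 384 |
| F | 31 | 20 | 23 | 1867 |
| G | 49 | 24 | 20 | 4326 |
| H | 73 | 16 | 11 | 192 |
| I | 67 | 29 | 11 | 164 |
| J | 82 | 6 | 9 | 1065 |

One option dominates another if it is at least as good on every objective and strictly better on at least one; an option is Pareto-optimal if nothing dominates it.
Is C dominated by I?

I vs C: I is worse on efficacy (67 vs 89), so it does not dominate C.

No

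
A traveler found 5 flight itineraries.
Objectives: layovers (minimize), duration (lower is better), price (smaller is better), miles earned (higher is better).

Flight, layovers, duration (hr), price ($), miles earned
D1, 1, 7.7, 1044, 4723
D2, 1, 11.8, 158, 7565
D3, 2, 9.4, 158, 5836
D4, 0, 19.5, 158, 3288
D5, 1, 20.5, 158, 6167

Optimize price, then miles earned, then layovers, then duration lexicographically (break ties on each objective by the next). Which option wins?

D2

First minimize price: best is 158, kept {D2, D3, D4, D5}.
Then maximize miles earned: best is 7565, kept {D2}.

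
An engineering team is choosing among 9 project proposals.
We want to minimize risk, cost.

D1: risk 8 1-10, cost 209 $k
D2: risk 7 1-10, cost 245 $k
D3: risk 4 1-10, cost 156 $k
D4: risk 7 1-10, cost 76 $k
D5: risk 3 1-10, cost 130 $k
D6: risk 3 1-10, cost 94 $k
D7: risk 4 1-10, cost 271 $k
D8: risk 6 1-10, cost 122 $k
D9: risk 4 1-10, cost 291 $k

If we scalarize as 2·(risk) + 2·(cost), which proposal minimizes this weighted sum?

D4

D1: 2·8 + 2·209 = 434
D2: 2·7 + 2·245 = 504
D3: 2·4 + 2·156 = 320
D4: 2·7 + 2·76 = 166
D5: 2·3 + 2·130 = 266
D6: 2·3 + 2·94 = 194
D7: 2·4 + 2·271 = 550
D8: 2·6 + 2·122 = 256
D9: 2·4 + 2·291 = 590
Lowest: D4 at 166.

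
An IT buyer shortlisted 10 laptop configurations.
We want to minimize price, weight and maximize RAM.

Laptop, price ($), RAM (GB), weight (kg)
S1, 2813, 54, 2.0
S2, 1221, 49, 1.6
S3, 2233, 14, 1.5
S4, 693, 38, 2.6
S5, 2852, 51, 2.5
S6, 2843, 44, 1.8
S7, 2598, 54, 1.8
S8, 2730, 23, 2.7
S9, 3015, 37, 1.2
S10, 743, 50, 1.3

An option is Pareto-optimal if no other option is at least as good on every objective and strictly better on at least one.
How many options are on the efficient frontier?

4

S1: dominated by S7 (price 2598≤2813, RAM 54≥54, weight 1.8≤2.0).
S2: dominated by S10 (price 743≤1221, RAM 50≥49, weight 1.3≤1.6).
S3: dominated by S10 (price 743≤2233, RAM 50≥14, weight 1.3≤1.5).
S4: not dominated (best price).
S5: dominated by S1 (price 2813≤2852, RAM 54≥51, weight 2.0≤2.5).
S6: dominated by S2 (price 1221≤2843, RAM 49≥44, weight 1.6≤1.8).
S7: not dominated.
S8: dominated by S2 (price 1221≤2730, RAM 49≥23, weight 1.6≤2.7).
S9: not dominated (best weight).
S10: not dominated.
Pareto-optimal: S4, S7, S9, S10 → 4.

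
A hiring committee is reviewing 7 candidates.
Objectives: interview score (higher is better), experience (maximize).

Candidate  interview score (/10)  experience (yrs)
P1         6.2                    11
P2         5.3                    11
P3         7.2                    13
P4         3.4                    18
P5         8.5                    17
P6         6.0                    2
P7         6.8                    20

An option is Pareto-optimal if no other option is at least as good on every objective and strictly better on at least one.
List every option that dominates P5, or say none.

P1: worse on interview score (6.2 vs 8.5).
P2: worse on interview score (5.3 vs 8.5).
P3: worse on interview score (7.2 vs 8.5).
P4: worse on interview score (3.4 vs 8.5).
P6: worse on interview score (6.0 vs 8.5).
P7: worse on interview score (6.8 vs 8.5).
No option dominates P5.

none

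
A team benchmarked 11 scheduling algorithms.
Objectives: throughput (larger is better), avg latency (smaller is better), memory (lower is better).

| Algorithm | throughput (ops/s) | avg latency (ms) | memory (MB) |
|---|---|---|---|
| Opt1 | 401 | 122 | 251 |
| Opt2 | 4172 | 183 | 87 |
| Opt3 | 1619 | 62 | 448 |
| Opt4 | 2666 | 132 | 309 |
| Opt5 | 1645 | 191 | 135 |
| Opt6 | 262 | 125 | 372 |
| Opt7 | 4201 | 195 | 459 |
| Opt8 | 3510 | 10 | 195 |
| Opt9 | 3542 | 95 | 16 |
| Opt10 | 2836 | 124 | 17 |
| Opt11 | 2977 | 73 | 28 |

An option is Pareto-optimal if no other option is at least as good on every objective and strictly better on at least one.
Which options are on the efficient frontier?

Opt1: dominated by Opt8 (throughput 3510≥401, avg latency 10≤122, memory 195≤251).
Opt2: not dominated.
Opt3: dominated by Opt8 (throughput 3510≥1619, avg latency 10≤62, memory 195≤448).
Opt4: dominated by Opt8 (throughput 3510≥2666, avg latency 10≤132, memory 195≤309).
Opt5: dominated by Opt2 (throughput 4172≥1645, avg latency 183≤191, memory 87≤135).
Opt6: dominated by Opt1 (throughput 401≥262, avg latency 122≤125, memory 251≤372).
Opt7: not dominated (best throughput).
Opt8: not dominated (best avg latency).
Opt9: not dominated (best memory).
Opt10: dominated by Opt9 (throughput 3542≥2836, avg latency 95≤124, memory 16≤17).
Opt11: not dominated.

Opt2, Opt7, Opt8, Opt9, Opt11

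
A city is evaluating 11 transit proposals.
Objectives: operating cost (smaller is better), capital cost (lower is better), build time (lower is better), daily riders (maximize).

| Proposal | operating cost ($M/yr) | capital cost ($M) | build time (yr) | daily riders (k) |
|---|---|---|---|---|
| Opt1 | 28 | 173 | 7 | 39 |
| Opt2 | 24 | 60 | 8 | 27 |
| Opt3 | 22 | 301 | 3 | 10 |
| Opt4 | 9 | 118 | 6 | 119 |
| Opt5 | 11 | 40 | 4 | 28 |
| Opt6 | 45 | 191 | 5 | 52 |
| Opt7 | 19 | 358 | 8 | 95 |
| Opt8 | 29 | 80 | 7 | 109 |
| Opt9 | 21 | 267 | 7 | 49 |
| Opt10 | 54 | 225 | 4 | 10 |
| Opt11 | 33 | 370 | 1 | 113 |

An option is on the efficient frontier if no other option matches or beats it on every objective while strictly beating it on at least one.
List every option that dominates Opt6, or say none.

none

Opt1: worse on build time (7 vs 5).
Opt2: worse on build time (8 vs 5).
Opt3: worse on capital cost (301 vs 191).
Opt4: worse on build time (6 vs 5).
Opt5: worse on daily riders (28 vs 52).
Opt7: worse on capital cost (358 vs 191).
Opt8: worse on build time (7 vs 5).
Opt9: worse on capital cost (267 vs 191).
Opt10: worse on operating cost (54 vs 45).
Opt11: worse on capital cost (370 vs 191).
No option dominates Opt6.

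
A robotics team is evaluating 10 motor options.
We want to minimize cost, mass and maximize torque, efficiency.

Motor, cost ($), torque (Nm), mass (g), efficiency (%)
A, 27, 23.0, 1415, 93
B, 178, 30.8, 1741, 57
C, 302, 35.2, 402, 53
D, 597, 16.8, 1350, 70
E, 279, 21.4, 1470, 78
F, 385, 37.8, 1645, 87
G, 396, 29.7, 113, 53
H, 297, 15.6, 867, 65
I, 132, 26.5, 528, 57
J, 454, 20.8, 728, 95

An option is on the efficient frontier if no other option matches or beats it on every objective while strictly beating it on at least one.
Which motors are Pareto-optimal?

A, B, C, F, G, H, I, J

A: not dominated (best cost).
B: not dominated.
C: not dominated.
D: dominated by J (cost 454≤597, torque 20.8≥16.8, mass 728≤1350, efficiency 95≥70).
E: dominated by A (cost 27≤279, torque 23.0≥21.4, mass 1415≤1470, efficiency 93≥78).
F: not dominated (best torque).
G: not dominated (best mass).
H: not dominated.
I: not dominated.
J: not dominated (best efficiency).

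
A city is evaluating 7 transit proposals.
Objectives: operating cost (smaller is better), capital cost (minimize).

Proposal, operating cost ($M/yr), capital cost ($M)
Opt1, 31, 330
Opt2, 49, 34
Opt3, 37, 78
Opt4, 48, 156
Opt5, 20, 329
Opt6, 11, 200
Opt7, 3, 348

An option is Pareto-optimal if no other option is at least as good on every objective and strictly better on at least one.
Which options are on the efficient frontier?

Opt1: dominated by Opt5 (operating cost 20≤31, capital cost 329≤330).
Opt2: not dominated (best capital cost).
Opt3: not dominated.
Opt4: dominated by Opt3 (operating cost 37≤48, capital cost 78≤156).
Opt5: dominated by Opt6 (operating cost 11≤20, capital cost 200≤329).
Opt6: not dominated.
Opt7: not dominated (best operating cost).

Opt2, Opt3, Opt6, Opt7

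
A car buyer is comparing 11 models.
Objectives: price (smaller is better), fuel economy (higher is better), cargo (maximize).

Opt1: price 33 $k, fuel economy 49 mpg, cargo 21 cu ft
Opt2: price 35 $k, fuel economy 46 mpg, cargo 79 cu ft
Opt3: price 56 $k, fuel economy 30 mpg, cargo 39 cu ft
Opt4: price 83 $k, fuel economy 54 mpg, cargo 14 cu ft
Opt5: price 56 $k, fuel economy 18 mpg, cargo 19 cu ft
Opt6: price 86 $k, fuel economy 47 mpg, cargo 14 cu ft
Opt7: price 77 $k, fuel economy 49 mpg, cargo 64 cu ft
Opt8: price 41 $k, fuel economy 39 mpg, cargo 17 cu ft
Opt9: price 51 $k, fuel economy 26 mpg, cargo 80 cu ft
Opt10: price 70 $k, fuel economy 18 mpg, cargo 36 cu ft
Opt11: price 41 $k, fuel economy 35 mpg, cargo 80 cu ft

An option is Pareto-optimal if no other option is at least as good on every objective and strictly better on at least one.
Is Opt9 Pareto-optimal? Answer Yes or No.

No

Opt11 vs Opt9: price 41≤51, fuel economy 35≥26, cargo 80≥80 — Opt11 is at least as good on every objective and strictly better on at least one, so Opt11 dominates Opt9.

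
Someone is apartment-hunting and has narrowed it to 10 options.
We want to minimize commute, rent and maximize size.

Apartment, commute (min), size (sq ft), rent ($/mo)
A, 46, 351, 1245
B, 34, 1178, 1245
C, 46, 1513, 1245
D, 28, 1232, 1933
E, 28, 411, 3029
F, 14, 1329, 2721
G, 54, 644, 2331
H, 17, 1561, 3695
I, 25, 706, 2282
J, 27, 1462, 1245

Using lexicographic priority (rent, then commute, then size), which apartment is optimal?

First minimize rent: best is 1245, kept {A, B, C, J}.
Then minimize commute: best is 27, kept {J}.

J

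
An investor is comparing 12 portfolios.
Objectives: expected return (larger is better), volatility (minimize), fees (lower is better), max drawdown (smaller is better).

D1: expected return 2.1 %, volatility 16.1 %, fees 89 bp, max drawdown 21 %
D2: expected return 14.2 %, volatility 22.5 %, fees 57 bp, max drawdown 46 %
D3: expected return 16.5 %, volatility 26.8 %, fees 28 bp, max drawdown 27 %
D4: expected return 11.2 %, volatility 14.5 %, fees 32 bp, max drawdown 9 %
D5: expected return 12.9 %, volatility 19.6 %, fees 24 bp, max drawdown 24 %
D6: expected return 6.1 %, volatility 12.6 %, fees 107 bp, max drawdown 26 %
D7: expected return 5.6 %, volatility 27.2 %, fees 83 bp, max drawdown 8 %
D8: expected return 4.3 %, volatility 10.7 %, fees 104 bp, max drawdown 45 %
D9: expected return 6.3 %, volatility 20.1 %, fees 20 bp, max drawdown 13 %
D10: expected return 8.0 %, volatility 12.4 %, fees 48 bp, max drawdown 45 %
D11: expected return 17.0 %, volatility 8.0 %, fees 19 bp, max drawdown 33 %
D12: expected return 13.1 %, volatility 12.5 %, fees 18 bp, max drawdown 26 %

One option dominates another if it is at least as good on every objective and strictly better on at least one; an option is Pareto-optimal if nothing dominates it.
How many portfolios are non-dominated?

7

D1: dominated by D4 (expected return 11.2≥2.1, volatility 14.5≤16.1, fees 32≤89, max drawdown 9≤21).
D2: dominated by D11 (expected return 17.0≥14.2, volatility 8.0≤22.5, fees 19≤57, max drawdown 33≤46).
D3: not dominated.
D4: not dominated.
D5: not dominated.
D6: dominated by D12 (expected return 13.1≥6.1, volatility 12.5≤12.6, fees 18≤107, max drawdown 26≤26).
D7: not dominated (best max drawdown).
D8: dominated by D11 (expected return 17.0≥4.3, volatility 8.0≤10.7, fees 19≤104, max drawdown 33≤45).
D9: not dominated.
D10: dominated by D11 (expected return 17.0≥8.0, volatility 8.0≤12.4, fees 19≤48, max drawdown 33≤45).
D11: not dominated (best expected return).
D12: not dominated (best fees).
Pareto-optimal: D3, D4, D5, D7, D9, D11, D12 → 7.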